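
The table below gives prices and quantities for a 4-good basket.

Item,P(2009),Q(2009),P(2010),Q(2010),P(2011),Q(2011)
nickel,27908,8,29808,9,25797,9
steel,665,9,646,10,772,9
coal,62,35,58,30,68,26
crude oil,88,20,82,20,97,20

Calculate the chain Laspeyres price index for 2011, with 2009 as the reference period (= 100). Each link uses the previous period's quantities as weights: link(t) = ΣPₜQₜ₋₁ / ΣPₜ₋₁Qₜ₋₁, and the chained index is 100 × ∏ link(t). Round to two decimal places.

93.24

Link 2009→2010:
ΣP(2010)Q(2009) = 29808×8 + 646×9 + 58×35 + 82×20 = 238464 + 5814 + 2030 + 1640 = 247948
ΣP(2009)Q(2009) = 27908×8 + 665×9 + 62×35 + 88×20 = 223264 + 5985 + 2170 + 1760 = 233179
link = 247948/233179 = 1.063338
Link 2010→2011:
ΣP(2011)Q(2010) = 25797×9 + 772×10 + 68×30 + 97×20 = 232173 + 7720 + 2040 + 1940 = 243873
ΣP(2010)Q(2010) = 29808×9 + 646×10 + 58×30 + 82×20 = 268272 + 6460 + 1740 + 1640 = 278112
link = 243873/278112 = 0.876888
Chained index = 100 × 1.063338 × 0.876888 = 93.2428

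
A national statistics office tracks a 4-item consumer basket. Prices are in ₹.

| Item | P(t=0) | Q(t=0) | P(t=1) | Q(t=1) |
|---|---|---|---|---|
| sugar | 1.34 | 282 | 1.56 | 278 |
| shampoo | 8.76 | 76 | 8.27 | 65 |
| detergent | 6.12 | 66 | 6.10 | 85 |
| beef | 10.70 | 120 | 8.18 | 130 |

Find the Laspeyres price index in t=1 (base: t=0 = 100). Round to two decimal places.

89.79

Laspeyres price index uses base-period quantities as weights.
ΣP(t=1)·Q(t=0) = 1.56×282 + 8.27×76 + 6.10×66 + 8.18×120 = 439.92 + 628.52 + 402.6 + 981.6 = 2452.64
ΣP(t=0)·Q(t=0) = 1.34×282 + 8.76×76 + 6.12×66 + 10.70×120 = 377.88 + 665.76 + 403.92 + 1284 = 2731.56
Index = 2452.64 / 2731.56 × 100 = 89.7890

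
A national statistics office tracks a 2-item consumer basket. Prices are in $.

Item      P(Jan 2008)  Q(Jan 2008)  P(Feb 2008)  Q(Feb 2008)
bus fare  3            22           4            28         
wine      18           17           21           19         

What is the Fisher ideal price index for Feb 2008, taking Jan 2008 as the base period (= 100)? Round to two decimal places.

Laspeyres component (base-period weights):
ΣP(Feb 2008)Q(Jan 2008) = 4×22 + 21×17 = 88 + 357 = 445
ΣP(Jan 2008)Q(Jan 2008) = 3×22 + 18×17 = 66 + 306 = 372
L = 445 / 372 × 100 = 119.6237
Paasche component (current-period weights):
ΣP(Feb 2008)Q(Feb 2008) = 4×28 + 21×19 = 112 + 399 = 511
ΣP(Jan 2008)Q(Feb 2008) = 3×28 + 18×19 = 84 + 342 = 426
P = 511 / 426 × 100 = 119.9531
Fisher = √(L × P) = √(119.6237 × 119.9531) = 119.7882

119.79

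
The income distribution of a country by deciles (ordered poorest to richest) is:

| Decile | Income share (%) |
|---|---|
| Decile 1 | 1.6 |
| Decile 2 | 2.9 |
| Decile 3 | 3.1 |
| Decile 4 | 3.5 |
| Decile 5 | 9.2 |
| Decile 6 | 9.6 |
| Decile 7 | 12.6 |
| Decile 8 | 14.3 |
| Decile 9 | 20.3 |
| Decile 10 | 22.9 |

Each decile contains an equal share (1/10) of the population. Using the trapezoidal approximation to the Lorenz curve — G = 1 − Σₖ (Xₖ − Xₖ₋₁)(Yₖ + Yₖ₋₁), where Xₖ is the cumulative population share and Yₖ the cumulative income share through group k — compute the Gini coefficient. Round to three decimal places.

Cumulative income shares Yₖ: 0.0160, 0.0450, 0.0760, 0.1110, 0.2030, 0.2990, 0.4250, 0.5680, 0.7710, 1.0000
Σ (Xₖ−Xₖ₋₁)(Yₖ+Yₖ₋₁) = (1/10)(0.0160+0.0000) + (1/10)(0.0450+0.0160) + (1/10)(0.0760+0.0450) + (1/10)(0.1110+0.0760) + (1/10)(0.2030+0.1110) + (1/10)(0.2990+0.2030) + (1/10)(0.4250+0.2990) + (1/10)(0.5680+0.4250) + (1/10)(0.7710+0.5680) + (1/10)(1.0000+0.7710)
  = 0.0016 + 0.0061 + 0.0121 + 0.0187 + 0.0314 + 0.0502 + 0.0724 + 0.0993 + 0.1339 + 0.1771 = 0.6028
G = 1 − 0.6028 = 0.3972

0.397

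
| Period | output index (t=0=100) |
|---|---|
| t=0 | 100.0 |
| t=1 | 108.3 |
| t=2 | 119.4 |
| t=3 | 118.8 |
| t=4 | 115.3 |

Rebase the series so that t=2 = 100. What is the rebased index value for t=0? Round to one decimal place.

Rebased(t=0) = 100.0 / 119.4 × 100 = 83.7521

83.8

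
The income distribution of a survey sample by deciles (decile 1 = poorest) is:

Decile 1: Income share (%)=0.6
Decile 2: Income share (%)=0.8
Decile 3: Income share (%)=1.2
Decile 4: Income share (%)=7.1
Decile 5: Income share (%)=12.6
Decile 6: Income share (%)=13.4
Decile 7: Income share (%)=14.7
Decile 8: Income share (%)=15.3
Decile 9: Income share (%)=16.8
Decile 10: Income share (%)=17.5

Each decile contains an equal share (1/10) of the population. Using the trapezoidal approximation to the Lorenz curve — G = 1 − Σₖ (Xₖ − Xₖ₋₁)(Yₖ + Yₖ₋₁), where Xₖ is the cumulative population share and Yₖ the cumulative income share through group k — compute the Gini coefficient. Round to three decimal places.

0.358

Cumulative income shares Yₖ: 0.0060, 0.0140, 0.0260, 0.0970, 0.2230, 0.3570, 0.5040, 0.6570, 0.8250, 1.0000
Σ (Xₖ−Xₖ₋₁)(Yₖ+Yₖ₋₁) = (1/10)(0.0060+0.0000) + (1/10)(0.0140+0.0060) + (1/10)(0.0260+0.0140) + (1/10)(0.0970+0.0260) + (1/10)(0.2230+0.0970) + (1/10)(0.3570+0.2230) + (1/10)(0.5040+0.3570) + (1/10)(0.6570+0.5040) + (1/10)(0.8250+0.6570) + (1/10)(1.0000+0.8250)
  = 0.0006 + 0.0020 + 0.0040 + 0.0123 + 0.0320 + 0.0580 + 0.0861 + 0.1161 + 0.1482 + 0.1825 = 0.6418
G = 1 − 0.6418 = 0.3582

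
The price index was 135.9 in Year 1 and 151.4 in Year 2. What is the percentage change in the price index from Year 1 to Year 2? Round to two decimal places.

Change = (151.4 − 135.9) / 135.9 × 100
       = 15.5 / 135.9 × 100 = 11.4054%

11.41%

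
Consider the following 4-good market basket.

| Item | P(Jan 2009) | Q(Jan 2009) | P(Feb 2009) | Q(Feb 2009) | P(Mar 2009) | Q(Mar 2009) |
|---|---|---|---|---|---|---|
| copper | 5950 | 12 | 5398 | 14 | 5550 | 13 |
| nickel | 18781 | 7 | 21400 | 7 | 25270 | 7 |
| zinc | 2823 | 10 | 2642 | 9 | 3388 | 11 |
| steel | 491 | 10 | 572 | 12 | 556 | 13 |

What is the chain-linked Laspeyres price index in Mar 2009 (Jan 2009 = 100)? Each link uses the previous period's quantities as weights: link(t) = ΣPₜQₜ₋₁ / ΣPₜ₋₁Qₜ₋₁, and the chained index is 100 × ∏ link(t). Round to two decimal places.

Link Jan 2009→Feb 2009:
ΣP(Feb 2009)Q(Jan 2009) = 5398×12 + 21400×7 + 2642×10 + 572×10 = 64776 + 149800 + 26420 + 5720 = 246716
ΣP(Jan 2009)Q(Jan 2009) = 5950×12 + 18781×7 + 2823×10 + 491×10 = 71400 + 131467 + 28230 + 4910 = 236007
link = 246716/236007 = 1.045376
Link Feb 2009→Mar 2009:
ΣP(Mar 2009)Q(Feb 2009) = 5550×14 + 25270×7 + 3388×9 + 556×12 = 77700 + 176890 + 30492 + 6672 = 291754
ΣP(Feb 2009)Q(Feb 2009) = 5398×14 + 21400×7 + 2642×9 + 572×12 = 75572 + 149800 + 23778 + 6864 = 256014
link = 291754/256014 = 1.139602
Chained index = 100 × 1.045376 × 1.139602 = 119.1312

119.13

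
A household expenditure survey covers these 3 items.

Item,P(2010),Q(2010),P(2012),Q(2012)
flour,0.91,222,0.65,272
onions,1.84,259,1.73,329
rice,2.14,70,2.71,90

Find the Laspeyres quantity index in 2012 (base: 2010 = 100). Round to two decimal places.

126.21

Laspeyres quantity index uses base-period prices as weights.
ΣP(2010)·Q(2012) = 0.91×272 + 1.84×329 + 2.14×90 = 247.52 + 605.36 + 192.6 = 1045.48
ΣP(2010)·Q(2010) = 0.91×222 + 1.84×259 + 2.14×70 = 202.02 + 476.56 + 149.8 = 828.38
Index = 1045.48 / 828.38 × 100 = 126.2078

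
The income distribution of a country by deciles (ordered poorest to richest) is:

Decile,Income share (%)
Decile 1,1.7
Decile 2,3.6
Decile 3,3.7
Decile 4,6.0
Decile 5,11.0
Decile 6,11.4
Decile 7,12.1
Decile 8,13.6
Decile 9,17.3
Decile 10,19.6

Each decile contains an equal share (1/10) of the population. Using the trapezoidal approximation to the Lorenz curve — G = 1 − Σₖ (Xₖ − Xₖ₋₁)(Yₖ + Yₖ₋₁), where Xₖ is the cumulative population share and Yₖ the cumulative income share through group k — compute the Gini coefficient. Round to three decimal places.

0.325

Cumulative income shares Yₖ: 0.0170, 0.0530, 0.0900, 0.1500, 0.2600, 0.3740, 0.4950, 0.6310, 0.8040, 1.0000
Σ (Xₖ−Xₖ₋₁)(Yₖ+Yₖ₋₁) = (1/10)(0.0170+0.0000) + (1/10)(0.0530+0.0170) + (1/10)(0.0900+0.0530) + (1/10)(0.1500+0.0900) + (1/10)(0.2600+0.1500) + (1/10)(0.3740+0.2600) + (1/10)(0.4950+0.3740) + (1/10)(0.6310+0.4950) + (1/10)(0.8040+0.6310) + (1/10)(1.0000+0.8040)
  = 0.0017 + 0.0070 + 0.0143 + 0.0240 + 0.0410 + 0.0634 + 0.0869 + 0.1126 + 0.1435 + 0.1804 = 0.6748
G = 1 − 0.6748 = 0.3252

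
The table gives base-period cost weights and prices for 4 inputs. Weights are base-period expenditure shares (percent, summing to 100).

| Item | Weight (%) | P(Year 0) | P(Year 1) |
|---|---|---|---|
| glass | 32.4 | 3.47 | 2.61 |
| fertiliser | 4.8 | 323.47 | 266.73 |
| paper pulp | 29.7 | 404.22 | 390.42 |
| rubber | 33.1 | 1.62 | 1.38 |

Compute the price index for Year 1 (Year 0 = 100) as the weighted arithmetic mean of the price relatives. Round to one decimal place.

glass: 32.4 × (2.61/3.47) = 32.4 × 0.752161 = 24.3700
fertiliser: 4.8 × (266.73/323.47) = 4.8 × 0.824590 = 3.9580
paper pulp: 29.7 × (390.42/404.22) = 29.7 × 0.965860 = 28.6860
rubber: 33.1 × (1.38/1.62) = 33.1 × 0.851852 = 28.1963
Index = Σ wᵢ·(p₁ᵢ/p₀ᵢ) = 24.3700 + 3.9580 + 28.6860 + 28.1963 = 85.2104

85.2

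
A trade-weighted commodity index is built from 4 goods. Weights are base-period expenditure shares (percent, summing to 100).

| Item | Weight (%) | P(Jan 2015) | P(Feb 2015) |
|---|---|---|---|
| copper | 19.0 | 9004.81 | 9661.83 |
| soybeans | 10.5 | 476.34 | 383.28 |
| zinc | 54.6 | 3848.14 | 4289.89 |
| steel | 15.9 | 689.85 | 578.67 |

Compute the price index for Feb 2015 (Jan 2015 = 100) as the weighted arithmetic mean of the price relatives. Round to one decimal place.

103.0

copper: 19.0 × (9661.83/9004.81) = 19.0 × 1.072963 = 20.3863
soybeans: 10.5 × (383.28/476.34) = 10.5 × 0.804635 = 8.4487
zinc: 54.6 × (4289.89/3848.14) = 54.6 × 1.114796 = 60.8678
steel: 15.9 × (578.67/689.85) = 15.9 × 0.838835 = 13.3375
Index = Σ wᵢ·(p₁ᵢ/p₀ᵢ) = 20.3863 + 8.4487 + 60.8678 + 13.3375 = 103.0403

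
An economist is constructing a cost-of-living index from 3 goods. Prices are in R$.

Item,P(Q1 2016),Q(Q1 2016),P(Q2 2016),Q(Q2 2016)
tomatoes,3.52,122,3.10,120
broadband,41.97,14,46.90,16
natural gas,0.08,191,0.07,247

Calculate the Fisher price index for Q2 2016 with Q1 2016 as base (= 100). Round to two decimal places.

101.94

Laspeyres component (base-period weights):
ΣP(Q2 2016)Q(Q1 2016) = 3.10×122 + 46.90×14 + 0.07×191 = 378.2 + 656.6 + 13.37 = 1048.17
ΣP(Q1 2016)Q(Q1 2016) = 3.52×122 + 41.97×14 + 0.08×191 = 429.44 + 587.58 + 15.28 = 1032.3
L = 1048.17 / 1032.3 × 100 = 101.5373
Paasche component (current-period weights):
ΣP(Q2 2016)Q(Q2 2016) = 3.10×120 + 46.90×16 + 0.07×247 = 372 + 750.4 + 17.29 = 1139.69
ΣP(Q1 2016)Q(Q2 2016) = 3.52×120 + 41.97×16 + 0.08×247 = 422.4 + 671.52 + 19.76 = 1113.68
P = 1139.69 / 1113.68 × 100 = 102.3355
Fisher = √(L × P) = √(101.5373 × 102.3355) = 101.9356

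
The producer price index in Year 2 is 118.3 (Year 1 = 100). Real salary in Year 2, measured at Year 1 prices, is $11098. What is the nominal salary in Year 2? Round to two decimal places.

Nominal = Real × (Index/100) = 11098 × (118.3/100)
        = 11098 × 1.183 = 13128.9340

13128.93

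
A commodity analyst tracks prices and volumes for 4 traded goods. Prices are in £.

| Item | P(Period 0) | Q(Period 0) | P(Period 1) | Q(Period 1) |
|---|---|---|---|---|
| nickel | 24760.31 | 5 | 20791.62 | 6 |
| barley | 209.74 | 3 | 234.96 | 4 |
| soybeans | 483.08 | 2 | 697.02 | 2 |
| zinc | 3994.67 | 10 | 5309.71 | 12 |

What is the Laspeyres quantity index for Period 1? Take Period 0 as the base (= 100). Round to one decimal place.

Laspeyres quantity index uses base-period prices as weights.
ΣP(Period 0)·Q(Period 1) = 24760.31×6 + 209.74×4 + 483.08×2 + 3994.67×12 = 148561.86 + 838.96 + 966.16 + 47936.04 = 198303.02
ΣP(Period 0)·Q(Period 0) = 24760.31×5 + 209.74×3 + 483.08×2 + 3994.67×10 = 123801.55 + 629.22 + 966.16 + 39946.7 = 165343.63
Index = 198303.02 / 165343.63 × 100 = 119.9339

119.9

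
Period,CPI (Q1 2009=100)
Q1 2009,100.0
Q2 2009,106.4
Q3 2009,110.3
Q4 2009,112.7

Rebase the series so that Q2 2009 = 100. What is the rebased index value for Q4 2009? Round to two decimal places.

105.92

Rebased(Q4 2009) = 112.7 / 106.4 × 100 = 105.9211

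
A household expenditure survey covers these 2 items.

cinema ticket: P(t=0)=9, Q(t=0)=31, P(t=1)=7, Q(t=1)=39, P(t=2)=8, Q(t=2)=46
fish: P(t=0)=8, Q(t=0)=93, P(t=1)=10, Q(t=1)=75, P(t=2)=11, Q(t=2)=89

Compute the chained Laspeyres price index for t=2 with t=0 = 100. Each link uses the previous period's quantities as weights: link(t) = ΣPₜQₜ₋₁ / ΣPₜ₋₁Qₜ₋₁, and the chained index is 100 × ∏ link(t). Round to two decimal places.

Link t=0→t=1:
ΣP(t=1)Q(t=0) = 7×31 + 10×93 = 217 + 930 = 1147
ΣP(t=0)Q(t=0) = 9×31 + 8×93 = 279 + 744 = 1023
link = 1147/1023 = 1.121212
Link t=1→t=2:
ΣP(t=2)Q(t=1) = 8×39 + 11×75 = 312 + 825 = 1137
ΣP(t=1)Q(t=1) = 7×39 + 10×75 = 273 + 750 = 1023
link = 1137/1023 = 1.111437
Chained index = 100 × 1.121212 × 1.111437 = 124.6157

124.62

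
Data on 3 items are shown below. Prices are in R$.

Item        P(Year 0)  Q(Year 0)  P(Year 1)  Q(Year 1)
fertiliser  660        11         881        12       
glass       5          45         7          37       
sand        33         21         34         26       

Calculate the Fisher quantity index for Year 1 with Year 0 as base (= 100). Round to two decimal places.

Laspeyres component (base-period weights):
ΣP(Year 0)Q(Year 1) = 660×12 + 5×37 + 33×26 = 7920 + 185 + 858 = 8963
ΣP(Year 0)Q(Year 0) = 660×11 + 5×45 + 33×21 = 7260 + 225 + 693 = 8178
L = 8963 / 8178 × 100 = 109.5989
Paasche component (current-period weights):
ΣP(Year 1)Q(Year 1) = 881×12 + 7×37 + 34×26 = 10572 + 259 + 884 = 11715
ΣP(Year 1)Q(Year 0) = 881×11 + 7×45 + 34×21 = 9691 + 315 + 714 = 10720
P = 11715 / 10720 × 100 = 109.2817
Fisher = √(L × P) = √(109.5989 × 109.2817) = 109.4402

109.44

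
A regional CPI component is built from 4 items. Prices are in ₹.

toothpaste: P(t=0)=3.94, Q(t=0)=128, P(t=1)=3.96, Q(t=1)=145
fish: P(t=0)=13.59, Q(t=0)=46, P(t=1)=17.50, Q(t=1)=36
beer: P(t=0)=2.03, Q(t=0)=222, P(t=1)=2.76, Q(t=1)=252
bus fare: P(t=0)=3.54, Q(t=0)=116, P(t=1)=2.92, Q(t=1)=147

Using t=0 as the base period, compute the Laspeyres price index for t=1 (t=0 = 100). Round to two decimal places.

113.69

Laspeyres price index uses base-period quantities as weights.
ΣP(t=1)·Q(t=0) = 3.96×128 + 17.50×46 + 2.76×222 + 2.92×116 = 506.88 + 805 + 612.72 + 338.72 = 2263.32
ΣP(t=0)·Q(t=0) = 3.94×128 + 13.59×46 + 2.03×222 + 3.54×116 = 504.32 + 625.14 + 450.66 + 410.64 = 1990.76
Index = 2263.32 / 1990.76 × 100 = 113.6913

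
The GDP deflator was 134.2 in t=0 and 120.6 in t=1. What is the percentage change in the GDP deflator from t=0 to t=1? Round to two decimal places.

Change = (120.6 − 134.2) / 134.2 × 100
       = -13.6 / 134.2 × 100 = -10.1341%

-10.13%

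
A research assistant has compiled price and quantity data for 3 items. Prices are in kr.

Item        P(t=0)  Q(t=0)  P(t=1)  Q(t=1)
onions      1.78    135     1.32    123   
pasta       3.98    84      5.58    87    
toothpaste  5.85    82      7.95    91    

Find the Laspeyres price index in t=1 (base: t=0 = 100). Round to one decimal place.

Laspeyres price index uses base-period quantities as weights.
ΣP(t=1)·Q(t=0) = 1.32×135 + 5.58×84 + 7.95×82 = 178.2 + 468.72 + 651.9 = 1298.82
ΣP(t=0)·Q(t=0) = 1.78×135 + 3.98×84 + 5.85×82 = 240.3 + 334.32 + 479.7 = 1054.32
Index = 1298.82 / 1054.32 × 100 = 123.1903

123.2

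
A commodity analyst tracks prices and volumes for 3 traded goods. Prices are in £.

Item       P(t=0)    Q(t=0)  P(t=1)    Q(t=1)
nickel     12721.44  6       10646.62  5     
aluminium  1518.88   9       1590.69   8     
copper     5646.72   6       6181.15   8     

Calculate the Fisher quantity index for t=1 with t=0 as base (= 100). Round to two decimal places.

98.86

Laspeyres component (base-period weights):
ΣP(t=0)Q(t=1) = 12721.44×5 + 1518.88×8 + 5646.72×8 = 63607.2 + 12151.04 + 45173.76 = 120932
ΣP(t=0)Q(t=0) = 12721.44×6 + 1518.88×9 + 5646.72×6 = 76328.64 + 13669.92 + 33880.32 = 123878.88
L = 120932 / 123878.88 × 100 = 97.6212
Paasche component (current-period weights):
ΣP(t=1)Q(t=1) = 10646.62×5 + 1590.69×8 + 6181.15×8 = 53233.1 + 12725.52 + 49449.2 = 115407.82
ΣP(t=1)Q(t=0) = 10646.62×6 + 1590.69×9 + 6181.15×6 = 63879.72 + 14316.21 + 37086.9 = 115282.83
P = 115407.82 / 115282.83 × 100 = 100.1084
Fisher = √(L × P) = √(97.6212 × 100.1084) = 98.8570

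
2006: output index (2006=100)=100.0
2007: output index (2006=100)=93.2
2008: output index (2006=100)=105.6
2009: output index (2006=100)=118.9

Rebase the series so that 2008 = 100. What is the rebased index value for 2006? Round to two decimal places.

94.70

Rebased(2006) = 100.0 / 105.6 × 100 = 94.6970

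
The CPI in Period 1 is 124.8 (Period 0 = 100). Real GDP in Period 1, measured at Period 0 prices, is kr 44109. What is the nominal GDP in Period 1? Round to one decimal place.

55048.0

Nominal = Real × (Index/100) = 44109 × (124.8/100)
        = 44109 × 1.248 = 55048.0320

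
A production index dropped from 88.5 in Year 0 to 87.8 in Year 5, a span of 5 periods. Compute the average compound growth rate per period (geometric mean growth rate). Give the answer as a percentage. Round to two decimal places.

Growth factor = (87.8/88.5)^(1/5) = (0.992090)^(1/5) = 0.998413
Growth rate = 0.998413 − 1 = -0.001587 = -0.1587%

-0.16%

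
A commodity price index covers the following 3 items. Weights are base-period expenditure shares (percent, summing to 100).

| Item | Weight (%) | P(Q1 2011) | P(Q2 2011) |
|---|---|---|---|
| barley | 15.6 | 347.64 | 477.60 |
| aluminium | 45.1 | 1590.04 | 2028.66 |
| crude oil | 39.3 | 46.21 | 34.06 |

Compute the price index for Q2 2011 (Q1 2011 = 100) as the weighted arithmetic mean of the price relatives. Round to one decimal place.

107.9

barley: 15.6 × (477.60/347.64) = 15.6 × 1.373835 = 21.4318
aluminium: 45.1 × (2028.66/1590.04) = 45.1 × 1.275855 = 57.5410
crude oil: 39.3 × (34.06/46.21) = 39.3 × 0.737070 = 28.9668
Index = Σ wᵢ·(p₁ᵢ/p₀ᵢ) = 21.4318 + 57.5410 + 28.9668 = 107.9397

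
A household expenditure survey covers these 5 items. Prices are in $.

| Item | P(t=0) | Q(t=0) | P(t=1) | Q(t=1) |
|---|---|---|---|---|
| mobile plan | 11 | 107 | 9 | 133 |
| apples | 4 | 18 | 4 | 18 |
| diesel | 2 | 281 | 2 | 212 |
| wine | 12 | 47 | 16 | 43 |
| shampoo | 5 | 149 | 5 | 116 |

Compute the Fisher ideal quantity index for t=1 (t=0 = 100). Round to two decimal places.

Laspeyres component (base-period weights):
ΣP(t=0)Q(t=1) = 11×133 + 4×18 + 2×212 + 12×43 + 5×116 = 1463 + 72 + 424 + 516 + 580 = 3055
ΣP(t=0)Q(t=0) = 11×107 + 4×18 + 2×281 + 12×47 + 5×149 = 1177 + 72 + 562 + 564 + 745 = 3120
L = 3055 / 3120 × 100 = 97.9167
Paasche component (current-period weights):
ΣP(t=1)Q(t=1) = 9×133 + 4×18 + 2×212 + 16×43 + 5×116 = 1197 + 72 + 424 + 688 + 580 = 2961
ΣP(t=1)Q(t=0) = 9×107 + 4×18 + 2×281 + 16×47 + 5×149 = 963 + 72 + 562 + 752 + 745 = 3094
P = 2961 / 3094 × 100 = 95.7014
Fisher = √(L × P) = √(97.9167 × 95.7014) = 96.8027

96.80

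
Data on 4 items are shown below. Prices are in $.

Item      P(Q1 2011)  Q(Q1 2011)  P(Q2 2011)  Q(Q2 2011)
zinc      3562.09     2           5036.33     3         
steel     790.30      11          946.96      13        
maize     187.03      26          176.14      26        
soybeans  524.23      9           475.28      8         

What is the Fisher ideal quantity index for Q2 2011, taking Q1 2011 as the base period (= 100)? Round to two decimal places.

120.07

Laspeyres component (base-period weights):
ΣP(Q1 2011)Q(Q2 2011) = 3562.09×3 + 790.30×13 + 187.03×26 + 524.23×8 = 10686.27 + 10273.9 + 4862.78 + 4193.84 = 30016.79
ΣP(Q1 2011)Q(Q1 2011) = 3562.09×2 + 790.30×11 + 187.03×26 + 524.23×9 = 7124.18 + 8693.3 + 4862.78 + 4718.07 = 25398.33
L = 30016.79 / 25398.33 × 100 = 118.1841
Paasche component (current-period weights):
ΣP(Q2 2011)Q(Q2 2011) = 5036.33×3 + 946.96×13 + 176.14×26 + 475.28×8 = 15108.99 + 12310.48 + 4579.64 + 3802.24 = 35801.35
ΣP(Q2 2011)Q(Q1 2011) = 5036.33×2 + 946.96×11 + 176.14×26 + 475.28×9 = 10072.66 + 10416.56 + 4579.64 + 4277.52 = 29346.38
P = 35801.35 / 29346.38 × 100 = 121.9958
Fisher = √(L × P) = √(118.1841 × 121.9958) = 120.0748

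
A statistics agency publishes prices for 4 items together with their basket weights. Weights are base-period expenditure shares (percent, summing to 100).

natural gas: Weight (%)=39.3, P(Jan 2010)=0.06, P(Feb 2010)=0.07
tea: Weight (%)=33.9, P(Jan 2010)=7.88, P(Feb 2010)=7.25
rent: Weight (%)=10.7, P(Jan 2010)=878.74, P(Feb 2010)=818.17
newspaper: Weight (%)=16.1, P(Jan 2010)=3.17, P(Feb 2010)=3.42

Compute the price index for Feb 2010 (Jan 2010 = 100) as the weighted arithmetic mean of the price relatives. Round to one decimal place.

natural gas: 39.3 × (0.07/0.06) = 39.3 × 1.166667 = 45.8500
tea: 33.9 × (7.25/7.88) = 33.9 × 0.920051 = 31.1897
rent: 10.7 × (818.17/878.74) = 10.7 × 0.931072 = 9.9625
newspaper: 16.1 × (3.42/3.17) = 16.1 × 1.078864 = 17.3697
Index = Σ wᵢ·(p₁ᵢ/p₀ᵢ) = 45.8500 + 31.1897 + 9.9625 + 17.3697 = 104.3719

104.4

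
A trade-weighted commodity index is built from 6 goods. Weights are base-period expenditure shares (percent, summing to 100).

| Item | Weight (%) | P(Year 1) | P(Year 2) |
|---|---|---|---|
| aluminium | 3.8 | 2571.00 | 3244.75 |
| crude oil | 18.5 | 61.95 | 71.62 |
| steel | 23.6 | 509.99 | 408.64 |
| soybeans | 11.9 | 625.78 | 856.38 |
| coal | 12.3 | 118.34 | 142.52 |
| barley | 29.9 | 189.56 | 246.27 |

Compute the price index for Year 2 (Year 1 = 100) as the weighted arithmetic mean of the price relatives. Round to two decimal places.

115.04

aluminium: 3.8 × (3244.75/2571.00) = 3.8 × 1.262058 = 4.7958
crude oil: 18.5 × (71.62/61.95) = 18.5 × 1.156094 = 21.3877
steel: 23.6 × (408.64/509.99) = 23.6 × 0.801271 = 18.9100
soybeans: 11.9 × (856.38/625.78) = 11.9 × 1.368500 = 16.2852
coal: 12.3 × (142.52/118.34) = 12.3 × 1.204327 = 14.8132
barley: 29.9 × (246.27/189.56) = 29.9 × 1.299166 = 38.8451
Index = Σ wᵢ·(p₁ᵢ/p₀ᵢ) = 4.7958 + 21.3877 + 18.9100 + 16.2852 + 14.8132 + 38.8451 = 115.0370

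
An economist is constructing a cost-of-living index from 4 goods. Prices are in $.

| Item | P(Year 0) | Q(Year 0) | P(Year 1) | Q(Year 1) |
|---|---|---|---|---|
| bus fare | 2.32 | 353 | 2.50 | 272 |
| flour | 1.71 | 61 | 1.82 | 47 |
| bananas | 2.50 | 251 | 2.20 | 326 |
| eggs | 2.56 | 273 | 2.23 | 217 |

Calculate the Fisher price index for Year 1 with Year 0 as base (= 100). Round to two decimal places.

95.11

Laspeyres component (base-period weights):
ΣP(Year 1)Q(Year 0) = 2.50×353 + 1.82×61 + 2.20×251 + 2.23×273 = 882.5 + 111.02 + 552.2 + 608.79 = 2154.51
ΣP(Year 0)Q(Year 0) = 2.32×353 + 1.71×61 + 2.50×251 + 2.56×273 = 818.96 + 104.31 + 627.5 + 698.88 = 2249.65
L = 2154.51 / 2249.65 × 100 = 95.7709
Paasche component (current-period weights):
ΣP(Year 1)Q(Year 1) = 2.50×272 + 1.82×47 + 2.20×326 + 2.23×217 = 680 + 85.54 + 717.2 + 483.91 = 1966.65
ΣP(Year 0)Q(Year 1) = 2.32×272 + 1.71×47 + 2.50×326 + 2.56×217 = 631.04 + 80.37 + 815 + 555.52 = 2081.93
P = 1966.65 / 2081.93 × 100 = 94.4628
Fisher = √(L × P) = √(95.7709 × 94.4628) = 95.1146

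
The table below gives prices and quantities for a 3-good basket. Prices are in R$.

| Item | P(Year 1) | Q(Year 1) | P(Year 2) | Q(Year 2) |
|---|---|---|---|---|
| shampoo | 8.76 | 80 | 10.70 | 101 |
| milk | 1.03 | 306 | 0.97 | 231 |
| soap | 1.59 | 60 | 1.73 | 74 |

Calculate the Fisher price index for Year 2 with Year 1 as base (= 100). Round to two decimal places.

Laspeyres component (base-period weights):
ΣP(Year 2)Q(Year 1) = 10.70×80 + 0.97×306 + 1.73×60 = 856 + 296.82 + 103.8 = 1256.62
ΣP(Year 1)Q(Year 1) = 8.76×80 + 1.03×306 + 1.59×60 = 700.8 + 315.18 + 95.4 = 1111.38
L = 1256.62 / 1111.38 × 100 = 113.0684
Paasche component (current-period weights):
ΣP(Year 2)Q(Year 2) = 10.70×101 + 0.97×231 + 1.73×74 = 1080.7 + 224.07 + 128.02 = 1432.79
ΣP(Year 1)Q(Year 2) = 8.76×101 + 1.03×231 + 1.59×74 = 884.76 + 237.93 + 117.66 = 1240.35
P = 1432.79 / 1240.35 × 100 = 115.5150
Fisher = √(L × P) = √(113.0684 × 115.5150) = 114.2852

114.29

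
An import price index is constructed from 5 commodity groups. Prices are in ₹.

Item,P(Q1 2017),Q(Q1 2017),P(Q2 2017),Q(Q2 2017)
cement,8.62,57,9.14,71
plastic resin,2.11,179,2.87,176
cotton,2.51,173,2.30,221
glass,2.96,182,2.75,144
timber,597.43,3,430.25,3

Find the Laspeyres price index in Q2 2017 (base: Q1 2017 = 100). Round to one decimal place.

88.7

Laspeyres price index uses base-period quantities as weights.
ΣP(Q2 2017)·Q(Q1 2017) = 9.14×57 + 2.87×179 + 2.30×173 + 2.75×182 + 430.25×3 = 520.98 + 513.73 + 397.9 + 500.5 + 1290.75 = 3223.86
ΣP(Q1 2017)·Q(Q1 2017) = 8.62×57 + 2.11×179 + 2.51×173 + 2.96×182 + 597.43×3 = 491.34 + 377.69 + 434.23 + 538.72 + 1792.29 = 3634.27
Index = 3223.86 / 3634.27 × 100 = 88.7072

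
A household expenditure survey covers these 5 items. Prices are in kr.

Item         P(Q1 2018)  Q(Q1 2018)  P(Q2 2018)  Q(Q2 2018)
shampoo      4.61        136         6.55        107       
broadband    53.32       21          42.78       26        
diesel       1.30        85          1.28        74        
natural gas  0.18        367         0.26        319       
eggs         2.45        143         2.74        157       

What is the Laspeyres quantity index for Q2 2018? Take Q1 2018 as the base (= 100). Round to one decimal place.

106.3

Laspeyres quantity index uses base-period prices as weights.
ΣP(Q1 2018)·Q(Q2 2018) = 4.61×107 + 53.32×26 + 1.30×74 + 0.18×319 + 2.45×157 = 493.27 + 1386.32 + 96.2 + 57.42 + 384.65 = 2417.86
ΣP(Q1 2018)·Q(Q1 2018) = 4.61×136 + 53.32×21 + 1.30×85 + 0.18×367 + 2.45×143 = 626.96 + 1119.72 + 110.5 + 66.06 + 350.35 = 2273.59
Index = 2417.86 / 2273.59 × 100 = 106.3455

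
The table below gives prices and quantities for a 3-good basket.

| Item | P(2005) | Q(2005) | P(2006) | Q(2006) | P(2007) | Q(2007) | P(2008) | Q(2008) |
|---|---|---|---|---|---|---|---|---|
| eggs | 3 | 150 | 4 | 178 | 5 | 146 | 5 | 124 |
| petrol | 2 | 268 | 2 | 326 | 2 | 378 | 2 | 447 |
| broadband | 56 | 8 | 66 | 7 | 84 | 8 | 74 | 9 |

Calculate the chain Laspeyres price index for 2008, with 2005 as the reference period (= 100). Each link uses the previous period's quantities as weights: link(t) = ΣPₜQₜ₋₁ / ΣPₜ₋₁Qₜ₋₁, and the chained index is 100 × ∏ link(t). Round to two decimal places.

130.34

Link 2005→2006:
ΣP(2006)Q(2005) = 4×150 + 2×268 + 66×8 = 600 + 536 + 528 = 1664
ΣP(2005)Q(2005) = 3×150 + 2×268 + 56×8 = 450 + 536 + 448 = 1434
link = 1664/1434 = 1.160391
Link 2006→2007:
ΣP(2007)Q(2006) = 5×178 + 2×326 + 84×7 = 890 + 652 + 588 = 2130
ΣP(2006)Q(2006) = 4×178 + 2×326 + 66×7 = 712 + 652 + 462 = 1826
link = 2130/1826 = 1.166484
Link 2007→2008:
ΣP(2008)Q(2007) = 5×146 + 2×378 + 74×8 = 730 + 756 + 592 = 2078
ΣP(2007)Q(2007) = 5×146 + 2×378 + 84×8 = 730 + 756 + 672 = 2158
link = 2078/2158 = 0.962929
Chained index = 100 × 1.160391 × 1.166484 × 0.962929 = 130.3398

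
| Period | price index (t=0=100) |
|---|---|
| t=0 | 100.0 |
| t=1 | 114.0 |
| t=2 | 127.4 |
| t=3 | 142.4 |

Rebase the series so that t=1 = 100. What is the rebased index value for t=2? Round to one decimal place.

Rebased(t=2) = 127.4 / 114.0 × 100 = 111.7544

111.8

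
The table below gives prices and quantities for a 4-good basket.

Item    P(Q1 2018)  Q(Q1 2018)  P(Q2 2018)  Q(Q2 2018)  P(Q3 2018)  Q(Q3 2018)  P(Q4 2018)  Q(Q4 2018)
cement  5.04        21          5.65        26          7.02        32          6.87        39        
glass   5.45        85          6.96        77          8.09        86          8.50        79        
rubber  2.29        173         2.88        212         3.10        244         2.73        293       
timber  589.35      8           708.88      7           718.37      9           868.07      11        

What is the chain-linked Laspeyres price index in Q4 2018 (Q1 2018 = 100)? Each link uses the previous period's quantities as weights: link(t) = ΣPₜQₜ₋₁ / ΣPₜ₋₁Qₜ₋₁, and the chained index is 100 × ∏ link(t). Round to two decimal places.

Link Q1 2018→Q2 2018:
ΣP(Q2 2018)Q(Q1 2018) = 5.65×21 + 6.96×85 + 2.88×173 + 708.88×8 = 118.65 + 591.6 + 498.24 + 5671.04 = 6879.53
ΣP(Q1 2018)Q(Q1 2018) = 5.04×21 + 5.45×85 + 2.29×173 + 589.35×8 = 105.84 + 463.25 + 396.17 + 4714.8 = 5680.06
link = 6879.53/5680.06 = 1.211172
Link Q2 2018→Q3 2018:
ΣP(Q3 2018)Q(Q2 2018) = 7.02×26 + 8.09×77 + 3.10×212 + 718.37×7 = 182.52 + 622.93 + 657.2 + 5028.59 = 6491.24
ΣP(Q2 2018)Q(Q2 2018) = 5.65×26 + 6.96×77 + 2.88×212 + 708.88×7 = 146.9 + 535.92 + 610.56 + 4962.16 = 6255.54
link = 6491.24/6255.54 = 1.037679
Link Q3 2018→Q4 2018:
ΣP(Q4 2018)Q(Q3 2018) = 6.87×32 + 8.50×86 + 2.73×244 + 868.07×9 = 219.84 + 731 + 666.12 + 7812.63 = 9429.59
ΣP(Q3 2018)Q(Q3 2018) = 7.02×32 + 8.09×86 + 3.10×244 + 718.37×9 = 224.64 + 695.74 + 756.4 + 6465.33 = 8142.11
link = 9429.59/8142.11 = 1.158126
Chained index = 100 × 1.211172 × 1.037679 × 1.158126 = 145.5541

145.55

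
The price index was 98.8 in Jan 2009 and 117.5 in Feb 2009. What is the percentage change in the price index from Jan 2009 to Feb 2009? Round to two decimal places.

Change = (117.5 − 98.8) / 98.8 × 100
       = 18.7 / 98.8 × 100 = 18.9271%

18.93%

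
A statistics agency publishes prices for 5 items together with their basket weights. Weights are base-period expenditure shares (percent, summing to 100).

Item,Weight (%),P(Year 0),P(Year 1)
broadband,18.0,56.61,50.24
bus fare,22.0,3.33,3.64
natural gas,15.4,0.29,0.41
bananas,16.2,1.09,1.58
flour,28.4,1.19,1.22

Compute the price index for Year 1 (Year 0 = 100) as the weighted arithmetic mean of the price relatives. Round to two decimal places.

114.39

broadband: 18.0 × (50.24/56.61) = 18.0 × 0.887476 = 15.9746
bus fare: 22.0 × (3.64/3.33) = 22.0 × 1.093093 = 24.0480
natural gas: 15.4 × (0.41/0.29) = 15.4 × 1.413793 = 21.7724
bananas: 16.2 × (1.58/1.09) = 16.2 × 1.449541 = 23.4826
flour: 28.4 × (1.22/1.19) = 28.4 × 1.025210 = 29.1160
Index = Σ wᵢ·(p₁ᵢ/p₀ᵢ) = 15.9746 + 24.0480 + 21.7724 + 23.4826 + 29.1160 = 114.3936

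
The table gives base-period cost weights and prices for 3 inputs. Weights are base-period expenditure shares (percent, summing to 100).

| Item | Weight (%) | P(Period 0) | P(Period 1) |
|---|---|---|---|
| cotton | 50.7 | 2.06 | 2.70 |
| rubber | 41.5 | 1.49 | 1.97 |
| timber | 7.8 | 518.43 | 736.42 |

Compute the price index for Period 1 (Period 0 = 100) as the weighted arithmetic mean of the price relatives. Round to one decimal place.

cotton: 50.7 × (2.70/2.06) = 50.7 × 1.310680 = 66.4515
rubber: 41.5 × (1.97/1.49) = 41.5 × 1.322148 = 54.8691
timber: 7.8 × (736.42/518.43) = 7.8 × 1.420481 = 11.0798
Index = Σ wᵢ·(p₁ᵢ/p₀ᵢ) = 66.4515 + 54.8691 + 11.0798 = 132.4003

132.4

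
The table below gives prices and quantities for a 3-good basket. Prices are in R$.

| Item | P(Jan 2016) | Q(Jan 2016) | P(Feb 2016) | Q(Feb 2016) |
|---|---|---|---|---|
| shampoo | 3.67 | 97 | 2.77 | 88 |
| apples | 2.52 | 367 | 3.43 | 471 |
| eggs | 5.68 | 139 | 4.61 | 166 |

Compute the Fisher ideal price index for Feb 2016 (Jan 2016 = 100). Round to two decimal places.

105.86

Laspeyres component (base-period weights):
ΣP(Feb 2016)Q(Jan 2016) = 2.77×97 + 3.43×367 + 4.61×139 = 268.69 + 1258.81 + 640.79 = 2168.29
ΣP(Jan 2016)Q(Jan 2016) = 3.67×97 + 2.52×367 + 5.68×139 = 355.99 + 924.84 + 789.52 = 2070.35
L = 2168.29 / 2070.35 × 100 = 104.7306
Paasche component (current-period weights):
ΣP(Feb 2016)Q(Feb 2016) = 2.77×88 + 3.43×471 + 4.61×166 = 243.76 + 1615.53 + 765.26 = 2624.55
ΣP(Jan 2016)Q(Feb 2016) = 3.67×88 + 2.52×471 + 5.68×166 = 322.96 + 1186.92 + 942.88 = 2452.76
P = 2624.55 / 2452.76 × 100 = 107.0039
Fisher = √(L × P) = √(104.7306 × 107.0039) = 105.8612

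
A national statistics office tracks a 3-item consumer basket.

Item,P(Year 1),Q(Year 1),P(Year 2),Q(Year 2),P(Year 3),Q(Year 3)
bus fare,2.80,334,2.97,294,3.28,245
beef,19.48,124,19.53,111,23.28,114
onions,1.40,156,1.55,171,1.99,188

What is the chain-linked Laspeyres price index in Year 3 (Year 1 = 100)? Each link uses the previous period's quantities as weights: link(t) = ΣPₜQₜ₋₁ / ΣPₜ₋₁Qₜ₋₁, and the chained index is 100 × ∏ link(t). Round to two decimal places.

Link Year 1→Year 2:
ΣP(Year 2)Q(Year 1) = 2.97×334 + 19.53×124 + 1.55×156 = 991.98 + 2421.72 + 241.8 = 3655.5
ΣP(Year 1)Q(Year 1) = 2.80×334 + 19.48×124 + 1.40×156 = 935.2 + 2415.52 + 218.4 = 3569.12
link = 3655.5/3569.12 = 1.024202
Link Year 2→Year 3:
ΣP(Year 3)Q(Year 2) = 3.28×294 + 23.28×111 + 1.99×171 = 964.32 + 2584.08 + 340.29 = 3888.69
ΣP(Year 2)Q(Year 2) = 2.97×294 + 19.53×111 + 1.55×171 = 873.18 + 2167.83 + 265.05 = 3306.06
link = 3888.69/3306.06 = 1.176231
Chained index = 100 × 1.024202 × 1.176231 = 120.4698

120.47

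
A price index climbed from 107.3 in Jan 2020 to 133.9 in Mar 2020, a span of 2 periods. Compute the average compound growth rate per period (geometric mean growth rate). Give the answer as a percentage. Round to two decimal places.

11.71%

Growth factor = (133.9/107.3)^(1/2) = (1.247903)^(1/2) = 1.117096
Growth rate = 1.117096 − 1 = 0.117096 = 11.7096%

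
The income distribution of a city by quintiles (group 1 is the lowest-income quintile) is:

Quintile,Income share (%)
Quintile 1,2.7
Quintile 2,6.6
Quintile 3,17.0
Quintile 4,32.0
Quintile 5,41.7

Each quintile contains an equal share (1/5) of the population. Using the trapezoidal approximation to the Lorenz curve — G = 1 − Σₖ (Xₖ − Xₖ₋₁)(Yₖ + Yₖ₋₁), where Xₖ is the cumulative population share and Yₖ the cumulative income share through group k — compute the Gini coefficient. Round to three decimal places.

0.414

Cumulative income shares Yₖ: 0.0270, 0.0930, 0.2630, 0.5830, 1.0000
Σ (Xₖ−Xₖ₋₁)(Yₖ+Yₖ₋₁) = (1/5)(0.0270+0.0000) + (1/5)(0.0930+0.0270) + (1/5)(0.2630+0.0930) + (1/5)(0.5830+0.2630) + (1/5)(1.0000+0.5830)
  = 0.0054 + 0.0240 + 0.0712 + 0.1692 + 0.3166 = 0.5864
G = 1 − 0.5864 = 0.4136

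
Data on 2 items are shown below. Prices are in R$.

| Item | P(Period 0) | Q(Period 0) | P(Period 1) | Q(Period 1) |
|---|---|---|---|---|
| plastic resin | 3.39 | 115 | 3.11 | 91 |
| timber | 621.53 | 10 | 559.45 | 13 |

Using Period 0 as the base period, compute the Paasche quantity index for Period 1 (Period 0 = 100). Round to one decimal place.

Paasche quantity index uses current-period prices as weights.
ΣP(Period 1)·Q(Period 1) = 3.11×91 + 559.45×13 = 283.01 + 7272.85 = 7555.86
ΣP(Period 1)·Q(Period 0) = 3.11×115 + 559.45×10 = 357.65 + 5594.5 = 5952.15
Index = 7555.86 / 5952.15 × 100 = 126.9434

126.9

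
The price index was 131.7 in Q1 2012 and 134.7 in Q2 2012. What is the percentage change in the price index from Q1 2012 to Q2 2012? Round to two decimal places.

2.28%

Change = (134.7 − 131.7) / 131.7 × 100
       = 3.0 / 131.7 × 100 = 2.2779%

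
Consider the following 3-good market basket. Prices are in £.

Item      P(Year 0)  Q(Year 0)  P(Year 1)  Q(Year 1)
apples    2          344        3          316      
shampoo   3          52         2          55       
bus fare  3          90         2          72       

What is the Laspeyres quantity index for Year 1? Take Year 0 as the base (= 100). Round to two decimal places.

Laspeyres quantity index uses base-period prices as weights.
ΣP(Year 0)·Q(Year 1) = 2×316 + 3×55 + 3×72 = 632 + 165 + 216 = 1013
ΣP(Year 0)·Q(Year 0) = 2×344 + 3×52 + 3×90 = 688 + 156 + 270 = 1114
Index = 1013 / 1114 × 100 = 90.9336

90.93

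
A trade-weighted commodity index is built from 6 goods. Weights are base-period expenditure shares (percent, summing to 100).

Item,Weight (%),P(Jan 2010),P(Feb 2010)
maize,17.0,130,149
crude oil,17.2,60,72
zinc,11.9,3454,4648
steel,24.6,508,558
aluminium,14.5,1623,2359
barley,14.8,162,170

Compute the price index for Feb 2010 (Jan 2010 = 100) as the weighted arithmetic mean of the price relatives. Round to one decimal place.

119.8

maize: 17.0 × (149/130) = 17.0 × 1.146154 = 19.4846
crude oil: 17.2 × (72/60) = 17.2 × 1.200000 = 20.6400
zinc: 11.9 × (4648/3454) = 11.9 × 1.345686 = 16.0137
steel: 24.6 × (558/508) = 24.6 × 1.098425 = 27.0213
aluminium: 14.5 × (2359/1623) = 14.5 × 1.453481 = 21.0755
barley: 14.8 × (170/162) = 14.8 × 1.049383 = 15.5309
Index = Σ wᵢ·(p₁ᵢ/p₀ᵢ) = 19.4846 + 20.6400 + 16.0137 + 27.0213 + 21.0755 + 15.5309 = 119.7659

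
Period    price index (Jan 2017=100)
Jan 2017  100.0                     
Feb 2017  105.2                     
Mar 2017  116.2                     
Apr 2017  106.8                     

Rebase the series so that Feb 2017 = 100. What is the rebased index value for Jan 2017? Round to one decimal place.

95.1

Rebased(Jan 2017) = 100.0 / 105.2 × 100 = 95.0570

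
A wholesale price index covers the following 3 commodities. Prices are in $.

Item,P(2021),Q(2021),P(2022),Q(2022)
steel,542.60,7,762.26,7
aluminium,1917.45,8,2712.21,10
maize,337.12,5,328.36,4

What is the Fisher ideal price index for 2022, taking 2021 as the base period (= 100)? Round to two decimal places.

Laspeyres component (base-period weights):
ΣP(2022)Q(2021) = 762.26×7 + 2712.21×8 + 328.36×5 = 5335.82 + 21697.68 + 1641.8 = 28675.3
ΣP(2021)Q(2021) = 542.60×7 + 1917.45×8 + 337.12×5 = 3798.2 + 15339.6 + 1685.6 = 20823.4
L = 28675.3 / 20823.4 × 100 = 137.7071
Paasche component (current-period weights):
ΣP(2022)Q(2022) = 762.26×7 + 2712.21×10 + 328.36×4 = 5335.82 + 27122.1 + 1313.44 = 33771.36
ΣP(2021)Q(2022) = 542.60×7 + 1917.45×10 + 337.12×4 = 3798.2 + 19174.5 + 1348.48 = 24321.18
P = 33771.36 / 24321.18 × 100 = 138.8558
Fisher = √(L × P) = √(137.7071 × 138.8558) = 138.2802

138.28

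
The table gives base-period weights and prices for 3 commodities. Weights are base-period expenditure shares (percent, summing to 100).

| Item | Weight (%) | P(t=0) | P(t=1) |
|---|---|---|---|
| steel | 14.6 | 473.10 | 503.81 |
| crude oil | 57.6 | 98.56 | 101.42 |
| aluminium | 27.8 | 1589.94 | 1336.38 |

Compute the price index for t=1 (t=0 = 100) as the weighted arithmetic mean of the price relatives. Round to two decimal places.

98.19

steel: 14.6 × (503.81/473.10) = 14.6 × 1.064912 = 15.5477
crude oil: 57.6 × (101.42/98.56) = 57.6 × 1.029018 = 59.2714
aluminium: 27.8 × (1336.38/1589.94) = 27.8 × 0.840522 = 23.3665
Index = Σ wᵢ·(p₁ᵢ/p₀ᵢ) = 15.5477 + 59.2714 + 23.3665 = 98.1857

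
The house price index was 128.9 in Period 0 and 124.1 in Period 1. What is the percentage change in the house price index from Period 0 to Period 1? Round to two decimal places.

Change = (124.1 − 128.9) / 128.9 × 100
       = -4.8 / 128.9 × 100 = -3.7238%

-3.72%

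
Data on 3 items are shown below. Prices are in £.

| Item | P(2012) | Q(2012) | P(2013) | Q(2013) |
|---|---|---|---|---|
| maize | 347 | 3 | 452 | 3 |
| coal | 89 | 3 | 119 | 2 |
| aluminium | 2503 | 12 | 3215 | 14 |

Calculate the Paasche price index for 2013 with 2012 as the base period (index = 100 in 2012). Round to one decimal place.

128.5

Paasche price index uses current-period quantities as weights.
ΣP(2013)·Q(2013) = 452×3 + 119×2 + 3215×14 = 1356 + 238 + 45010 = 46604
ΣP(2012)·Q(2013) = 347×3 + 89×2 + 2503×14 = 1041 + 178 + 35042 = 36261
Index = 46604 / 36261 × 100 = 128.5238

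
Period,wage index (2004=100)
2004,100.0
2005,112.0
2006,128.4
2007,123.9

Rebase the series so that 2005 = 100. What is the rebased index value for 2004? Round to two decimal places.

Rebased(2004) = 100.0 / 112.0 × 100 = 89.2857

89.29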